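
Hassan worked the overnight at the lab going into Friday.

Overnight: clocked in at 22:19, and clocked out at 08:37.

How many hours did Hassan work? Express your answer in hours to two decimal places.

Overnight: 22:19 → midnight = 1 h 41 min; midnight → 08:37 = 8 h 37 min; span 10 h 18 min

10.30 hours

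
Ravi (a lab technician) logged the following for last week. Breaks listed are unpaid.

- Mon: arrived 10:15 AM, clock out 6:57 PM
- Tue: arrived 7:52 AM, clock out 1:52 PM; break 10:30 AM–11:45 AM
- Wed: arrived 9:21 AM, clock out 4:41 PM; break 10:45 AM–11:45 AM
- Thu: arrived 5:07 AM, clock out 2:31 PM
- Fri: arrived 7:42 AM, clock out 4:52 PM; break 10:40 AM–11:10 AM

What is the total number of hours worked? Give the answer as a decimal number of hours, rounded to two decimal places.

Mon: 10:15 AM–6:57 PM = 8 h 42 min
Tue: 7:52 AM–1:52 PM = 6 h 0 min; less 75 min break → 4 h 45 min
Wed: 9:21 AM–4:41 PM = 7 h 20 min; less 60 min break → 6 h 20 min
Thu: 5:07 AM–2:31 PM = 9 h 24 min
Fri: 7:42 AM–4:52 PM = 9 h 10 min; less 30 min break → 8 h 40 min
Total: 8 h 42 min + 4 h 45 min + 6 h 20 min + 9 h 24 min + 8 h 40 min = 37 h 51 min.

37.85 hours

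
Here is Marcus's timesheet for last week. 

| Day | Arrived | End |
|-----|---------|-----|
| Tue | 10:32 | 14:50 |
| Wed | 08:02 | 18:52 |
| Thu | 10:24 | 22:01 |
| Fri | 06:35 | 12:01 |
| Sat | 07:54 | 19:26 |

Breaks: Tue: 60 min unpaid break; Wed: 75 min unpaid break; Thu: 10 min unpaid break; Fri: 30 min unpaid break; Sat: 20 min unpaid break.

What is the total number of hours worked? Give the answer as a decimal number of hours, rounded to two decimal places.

Tue: 10:32–14:50 = 4 h 18 min; less 60 min break → 3 h 18 min
Wed: 08:02–18:52 = 10 h 50 min; less 75 min break → 9 h 35 min
Thu: 10:24–22:01 = 11 h 37 min; less 10 min break → 11 h 27 min
Fri: 06:35–12:01 = 5 h 26 min; less 30 min break → 4 h 56 min
Sat: 07:54–19:26 = 11 h 32 min; less 20 min break → 11 h 12 min
Total: 3 h 18 min + 9 h 35 min + 11 h 27 min + 4 h 56 min + 11 h 12 min = 40 h 28 min.

40.47 hours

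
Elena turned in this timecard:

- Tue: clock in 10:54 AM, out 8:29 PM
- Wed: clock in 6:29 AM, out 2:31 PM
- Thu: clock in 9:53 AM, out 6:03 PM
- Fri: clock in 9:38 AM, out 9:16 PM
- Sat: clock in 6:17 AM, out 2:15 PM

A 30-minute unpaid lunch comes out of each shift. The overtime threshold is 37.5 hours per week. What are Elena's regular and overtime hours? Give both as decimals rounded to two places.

Regular 37.50 hours, overtime 5.38 hours

Tue: 10:54 AM–8:29 PM = 9 h 35 min; less 30 min break → 9 h 5 min
Wed: 6:29 AM–2:31 PM = 8 h 2 min; less 30 min break → 7 h 32 min
Thu: 9:53 AM–6:03 PM = 8 h 10 min; less 30 min break → 7 h 40 min
Fri: 9:38 AM–9:16 PM = 11 h 38 min; less 30 min break → 11 h 8 min
Sat: 6:17 AM–2:15 PM = 7 h 58 min; less 30 min break → 7 h 28 min
Total worked: 42 h 53 min = 42.88 h.
Threshold 37.5 h → overtime 5 h 23 min, regular 37 h 30 min.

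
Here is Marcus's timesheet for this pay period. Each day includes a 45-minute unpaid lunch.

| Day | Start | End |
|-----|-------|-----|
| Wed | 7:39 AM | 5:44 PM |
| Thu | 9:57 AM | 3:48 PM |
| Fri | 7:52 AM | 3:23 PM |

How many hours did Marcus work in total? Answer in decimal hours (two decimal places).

21.20 hours

Wed: 7:39 AM–5:44 PM = 10 h 5 min; less 45 min break → 9 h 20 min
Thu: 9:57 AM–3:48 PM = 5 h 51 min; less 45 min break → 5 h 6 min
Fri: 7:52 AM–3:23 PM = 7 h 31 min; less 45 min break → 6 h 46 min
Total: 9 h 20 min + 5 h 6 min + 6 h 46 min = 21 h 12 min.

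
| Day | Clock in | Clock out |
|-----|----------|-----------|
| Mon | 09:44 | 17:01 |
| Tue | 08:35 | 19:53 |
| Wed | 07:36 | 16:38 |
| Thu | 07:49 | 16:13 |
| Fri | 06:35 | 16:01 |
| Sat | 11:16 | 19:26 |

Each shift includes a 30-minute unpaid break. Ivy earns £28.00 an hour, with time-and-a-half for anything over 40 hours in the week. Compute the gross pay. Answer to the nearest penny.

£1565.90

Mon: 09:44–17:01 = 7 h 17 min; less 30 min break → 6 h 47 min
Tue: 08:35–19:53 = 11 h 18 min; less 30 min break → 10 h 48 min
Wed: 07:36–16:38 = 9 h 2 min; less 30 min break → 8 h 32 min
Thu: 07:49–16:13 = 8 h 24 min; less 30 min break → 7 h 54 min
Fri: 06:35–16:01 = 9 h 26 min; less 30 min break → 8 h 56 min
Sat: 11:16–19:26 = 8 h 10 min; less 30 min break → 7 h 40 min
Total worked: 50 h 37 min = 3037 min.
Regular 40 h 0 min = 2400 min at £28.00/h; overtime 10 h 37 min = 637 min at £42.00/h.
Pay = (2400 × £28.00 + 637 × £42.00) ÷ 60 = £1565.90.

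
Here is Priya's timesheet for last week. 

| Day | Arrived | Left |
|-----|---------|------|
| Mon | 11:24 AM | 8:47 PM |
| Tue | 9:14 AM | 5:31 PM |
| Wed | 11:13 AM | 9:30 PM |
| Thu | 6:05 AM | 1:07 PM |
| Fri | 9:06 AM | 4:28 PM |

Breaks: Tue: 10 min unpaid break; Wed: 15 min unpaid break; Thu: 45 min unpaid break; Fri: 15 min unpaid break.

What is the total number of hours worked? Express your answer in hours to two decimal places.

Mon: 11:24 AM–8:47 PM = 9 h 23 min
Tue: 9:14 AM–5:31 PM = 8 h 17 min; less 10 min break → 8 h 7 min
Wed: 11:13 AM–9:30 PM = 10 h 17 min; less 15 min break → 10 h 2 min
Thu: 6:05 AM–1:07 PM = 7 h 2 min; less 45 min break → 6 h 17 min
Fri: 9:06 AM–4:28 PM = 7 h 22 min; less 15 min break → 7 h 7 min
Total: 9 h 23 min + 8 h 7 min + 10 h 2 min + 6 h 17 min + 7 h 7 min = 40 h 56 min.

40.93 hours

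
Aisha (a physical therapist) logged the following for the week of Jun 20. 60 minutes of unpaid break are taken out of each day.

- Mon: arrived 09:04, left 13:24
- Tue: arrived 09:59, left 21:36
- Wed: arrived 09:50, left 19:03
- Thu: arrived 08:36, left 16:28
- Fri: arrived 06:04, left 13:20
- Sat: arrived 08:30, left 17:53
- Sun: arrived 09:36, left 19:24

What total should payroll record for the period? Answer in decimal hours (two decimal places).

Mon: 09:04–13:24 = 4 h 20 min; less 60 min break → 3 h 20 min
Tue: 09:59–21:36 = 11 h 37 min; less 60 min break → 10 h 37 min
Wed: 09:50–19:03 = 9 h 13 min; less 60 min break → 8 h 13 min
Thu: 08:36–16:28 = 7 h 52 min; less 60 min break → 6 h 52 min
Fri: 06:04–13:20 = 7 h 16 min; less 60 min break → 6 h 16 min
Sat: 08:30–17:53 = 9 h 23 min; less 60 min break → 8 h 23 min
Sun: 09:36–19:24 = 9 h 48 min; less 60 min break → 8 h 48 min
Total: 3 h 20 min + 10 h 37 min + 8 h 13 min + 6 h 52 min + 6 h 16 min + 8 h 23 min + 8 h 48 min = 52 h 29 min.

52.48 hours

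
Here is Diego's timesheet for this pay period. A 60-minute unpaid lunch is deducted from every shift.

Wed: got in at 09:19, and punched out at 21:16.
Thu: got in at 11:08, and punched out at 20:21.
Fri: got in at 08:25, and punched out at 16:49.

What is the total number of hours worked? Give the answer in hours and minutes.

26 h 34 min

Wed: 09:19–21:16 = 11 h 57 min; less 60 min break → 10 h 57 min
Thu: 11:08–20:21 = 9 h 13 min; less 60 min break → 8 h 13 min
Fri: 08:25–16:49 = 8 h 24 min; less 60 min break → 7 h 24 min
Total: 10 h 57 min + 8 h 13 min + 7 h 24 min = 26 h 34 min.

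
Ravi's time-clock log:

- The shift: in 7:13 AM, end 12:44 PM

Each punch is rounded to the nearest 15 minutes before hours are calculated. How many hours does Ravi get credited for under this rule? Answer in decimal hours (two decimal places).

5.50 hours

The shift: in 7:13 AM→7:15 AM, out 12:44 PM→12:45 PM; 5 h 30 min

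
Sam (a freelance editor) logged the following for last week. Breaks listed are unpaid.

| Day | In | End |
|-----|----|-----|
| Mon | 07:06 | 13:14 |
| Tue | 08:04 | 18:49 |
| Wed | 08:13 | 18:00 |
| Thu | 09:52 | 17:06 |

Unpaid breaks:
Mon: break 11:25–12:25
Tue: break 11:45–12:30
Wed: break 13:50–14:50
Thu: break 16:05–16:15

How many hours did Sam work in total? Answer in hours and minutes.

Mon: 07:06–13:14 = 6 h 8 min; less 60 min break → 5 h 8 min
Tue: 08:04–18:49 = 10 h 45 min; less 45 min break → 10 h 0 min
Wed: 08:13–18:00 = 9 h 47 min; less 60 min break → 8 h 47 min
Thu: 09:52–17:06 = 7 h 14 min; less 10 min break → 7 h 4 min
Total: 5 h 8 min + 10 h 0 min + 8 h 47 min + 7 h 4 min = 30 h 59 min.

30 h 59 min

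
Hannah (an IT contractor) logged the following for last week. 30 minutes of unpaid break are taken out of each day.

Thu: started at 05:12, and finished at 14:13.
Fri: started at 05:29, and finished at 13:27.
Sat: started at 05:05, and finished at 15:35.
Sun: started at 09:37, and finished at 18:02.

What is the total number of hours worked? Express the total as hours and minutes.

Thu: 05:12–14:13 = 9 h 1 min; less 30 min break → 8 h 31 min
Fri: 05:29–13:27 = 7 h 58 min; less 30 min break → 7 h 28 min
Sat: 05:05–15:35 = 10 h 30 min; less 30 min break → 10 h 0 min
Sun: 09:37–18:02 = 8 h 25 min; less 30 min break → 7 h 55 min
Total: 8 h 31 min + 7 h 28 min + 10 h 0 min + 7 h 55 min = 33 h 54 min.

33 h 54 min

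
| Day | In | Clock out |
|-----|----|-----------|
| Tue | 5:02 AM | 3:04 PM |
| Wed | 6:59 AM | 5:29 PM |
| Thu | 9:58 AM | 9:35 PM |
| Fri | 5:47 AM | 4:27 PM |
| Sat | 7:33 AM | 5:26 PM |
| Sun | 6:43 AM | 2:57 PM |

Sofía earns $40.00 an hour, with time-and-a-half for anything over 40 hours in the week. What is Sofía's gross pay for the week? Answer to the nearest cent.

Tue: 5:02 AM–3:04 PM = 10 h 2 min
Wed: 6:59 AM–5:29 PM = 10 h 30 min
Thu: 9:58 AM–9:35 PM = 11 h 37 min
Fri: 5:47 AM–4:27 PM = 10 h 40 min
Sat: 7:33 AM–5:26 PM = 9 h 53 min
Sun: 6:43 AM–2:57 PM = 8 h 14 min
Total worked: 60 h 56 min = 3656 min.
Regular 40 h 0 min = 2400 min at $40.00/h; overtime 20 h 56 min = 1256 min at $60.00/h.
Pay = (2400 × $40.00 + 1256 × $60.00) ÷ 60 = $2856.00.

$2856.00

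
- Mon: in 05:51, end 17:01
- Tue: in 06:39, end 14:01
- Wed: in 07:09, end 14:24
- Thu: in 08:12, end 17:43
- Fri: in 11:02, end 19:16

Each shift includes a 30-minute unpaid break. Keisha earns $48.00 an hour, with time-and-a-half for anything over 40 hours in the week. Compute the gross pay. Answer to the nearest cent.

$1994.40

Mon: 05:51–17:01 = 11 h 10 min; less 30 min break → 10 h 40 min
Tue: 06:39–14:01 = 7 h 22 min; less 30 min break → 6 h 52 min
Wed: 07:09–14:24 = 7 h 15 min; less 30 min break → 6 h 45 min
Thu: 08:12–17:43 = 9 h 31 min; less 30 min break → 9 h 1 min
Fri: 11:02–19:16 = 8 h 14 min; less 30 min break → 7 h 44 min
Total worked: 41 h 2 min = 2462 min.
Regular 40 h 0 min = 2400 min at $48.00/h; overtime 1 h 2 min = 62 min at $72.00/h.
Pay = (2400 × $48.00 + 62 × $72.00) ÷ 60 = $1994.40.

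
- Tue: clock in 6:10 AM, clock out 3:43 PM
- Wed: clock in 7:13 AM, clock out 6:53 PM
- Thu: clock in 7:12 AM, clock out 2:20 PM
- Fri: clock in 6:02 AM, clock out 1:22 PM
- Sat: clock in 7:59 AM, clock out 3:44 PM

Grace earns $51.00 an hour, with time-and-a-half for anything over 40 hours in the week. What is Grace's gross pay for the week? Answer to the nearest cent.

$2302.65

Tue: 6:10 AM–3:43 PM = 9 h 33 min
Wed: 7:13 AM–6:53 PM = 11 h 40 min
Thu: 7:12 AM–2:20 PM = 7 h 8 min
Fri: 6:02 AM–1:22 PM = 7 h 20 min
Sat: 7:59 AM–3:44 PM = 7 h 45 min
Total worked: 43 h 26 min = 2606 min.
Regular 40 h 0 min = 2400 min at $51.00/h; overtime 3 h 26 min = 206 min at $76.50/h.
Pay = (2400 × $51.00 + 206 × $76.50) ÷ 60 = $2302.65.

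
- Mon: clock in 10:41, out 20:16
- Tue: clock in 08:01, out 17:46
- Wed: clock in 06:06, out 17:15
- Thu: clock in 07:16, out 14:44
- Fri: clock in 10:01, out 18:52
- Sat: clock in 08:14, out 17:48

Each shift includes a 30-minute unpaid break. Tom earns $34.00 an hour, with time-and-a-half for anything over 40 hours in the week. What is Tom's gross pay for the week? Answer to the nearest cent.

$2041.70

Mon: 10:41–20:16 = 9 h 35 min; less 30 min break → 9 h 5 min
Tue: 08:01–17:46 = 9 h 45 min; less 30 min break → 9 h 15 min
Wed: 06:06–17:15 = 11 h 9 min; less 30 min break → 10 h 39 min
Thu: 07:16–14:44 = 7 h 28 min; less 30 min break → 6 h 58 min
Fri: 10:01–18:52 = 8 h 51 min; less 30 min break → 8 h 21 min
Sat: 08:14–17:48 = 9 h 34 min; less 30 min break → 9 h 4 min
Total worked: 53 h 22 min = 3202 min.
Regular 40 h 0 min = 2400 min at $34.00/h; overtime 13 h 22 min = 802 min at $51.00/h.
Pay = (2400 × $34.00 + 802 × $51.00) ÷ 60 = $2041.70.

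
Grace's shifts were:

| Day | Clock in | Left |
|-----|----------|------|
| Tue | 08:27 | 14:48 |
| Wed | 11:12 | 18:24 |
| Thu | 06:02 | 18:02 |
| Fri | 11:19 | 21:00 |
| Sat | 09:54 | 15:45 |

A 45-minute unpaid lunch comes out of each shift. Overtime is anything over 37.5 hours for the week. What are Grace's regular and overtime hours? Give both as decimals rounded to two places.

Regular 37.33 hours, overtime 0.00 hours

Tue: 08:27–14:48 = 6 h 21 min; less 45 min break → 5 h 36 min
Wed: 11:12–18:24 = 7 h 12 min; less 45 min break → 6 h 27 min
Thu: 06:02–18:02 = 12 h 0 min; less 45 min break → 11 h 15 min
Fri: 11:19–21:00 = 9 h 41 min; less 45 min break → 8 h 56 min
Sat: 09:54–15:45 = 5 h 51 min; less 45 min break → 5 h 6 min
Total worked: 37 h 20 min = 37.33 h.
Threshold 37.5 h → overtime 0 h 0 min, regular 37 h 20 min.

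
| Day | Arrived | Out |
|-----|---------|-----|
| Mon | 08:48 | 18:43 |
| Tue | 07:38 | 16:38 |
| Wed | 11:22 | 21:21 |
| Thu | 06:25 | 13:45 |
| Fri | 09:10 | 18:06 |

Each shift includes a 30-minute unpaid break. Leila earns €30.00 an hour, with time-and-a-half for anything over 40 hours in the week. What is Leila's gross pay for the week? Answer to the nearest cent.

€1320.00

Mon: 08:48–18:43 = 9 h 55 min; less 30 min break → 9 h 25 min
Tue: 07:38–16:38 = 9 h 0 min; less 30 min break → 8 h 30 min
Wed: 11:22–21:21 = 9 h 59 min; less 30 min break → 9 h 29 min
Thu: 06:25–13:45 = 7 h 20 min; less 30 min break → 6 h 50 min
Fri: 09:10–18:06 = 8 h 56 min; less 30 min break → 8 h 26 min
Total worked: 42 h 40 min = 2560 min.
Regular 40 h 0 min = 2400 min at €30.00/h; overtime 2 h 40 min = 160 min at €45.00/h.
Pay = (2400 × €30.00 + 160 × €45.00) ÷ 60 = €1320.00.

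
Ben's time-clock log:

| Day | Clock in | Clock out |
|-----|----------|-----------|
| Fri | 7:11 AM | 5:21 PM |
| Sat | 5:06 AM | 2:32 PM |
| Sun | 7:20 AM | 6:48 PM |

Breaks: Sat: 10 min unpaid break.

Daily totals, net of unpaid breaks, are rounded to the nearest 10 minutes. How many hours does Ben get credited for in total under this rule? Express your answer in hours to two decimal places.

Fri: 7:11 AM–5:21 PM = 10 h 10 min → rounds to 10 h 10 min
Sat: 5:06 AM–2:32 PM = 9 h 26 min − 10 min = 9 h 16 min → rounds to 9 h 20 min
Sun: 7:20 AM–6:48 PM = 11 h 28 min → rounds to 11 h 30 min
Total credited: 31 h 0 min.

31.00 hours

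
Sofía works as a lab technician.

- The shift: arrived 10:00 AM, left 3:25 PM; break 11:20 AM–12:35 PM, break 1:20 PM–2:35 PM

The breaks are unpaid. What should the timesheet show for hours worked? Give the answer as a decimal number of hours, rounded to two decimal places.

2.92 hours

The shift: 10:00 AM–3:25 PM = 5 h 25 min; less 150 min break → 2 h 55 min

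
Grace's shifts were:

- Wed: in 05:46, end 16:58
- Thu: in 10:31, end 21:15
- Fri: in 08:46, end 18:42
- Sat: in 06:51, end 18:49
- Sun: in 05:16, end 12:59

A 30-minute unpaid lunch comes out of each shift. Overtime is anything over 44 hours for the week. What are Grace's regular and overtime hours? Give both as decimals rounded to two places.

Regular 44.00 hours, overtime 5.05 hours

Wed: 05:46–16:58 = 11 h 12 min; less 30 min break → 10 h 42 min
Thu: 10:31–21:15 = 10 h 44 min; less 30 min break → 10 h 14 min
Fri: 08:46–18:42 = 9 h 56 min; less 30 min break → 9 h 26 min
Sat: 06:51–18:49 = 11 h 58 min; less 30 min break → 11 h 28 min
Sun: 05:16–12:59 = 7 h 43 min; less 30 min break → 7 h 13 min
Total worked: 49 h 3 min = 49.05 h.
Threshold 44 h → overtime 5 h 3 min, regular 44 h 0 min.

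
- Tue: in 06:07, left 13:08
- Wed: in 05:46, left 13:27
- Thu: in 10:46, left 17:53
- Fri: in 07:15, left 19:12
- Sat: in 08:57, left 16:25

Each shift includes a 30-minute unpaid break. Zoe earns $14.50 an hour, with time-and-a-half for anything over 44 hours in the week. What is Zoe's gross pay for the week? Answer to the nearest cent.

Tue: 06:07–13:08 = 7 h 1 min; less 30 min break → 6 h 31 min
Wed: 05:46–13:27 = 7 h 41 min; less 30 min break → 7 h 11 min
Thu: 10:46–17:53 = 7 h 7 min; less 30 min break → 6 h 37 min
Fri: 07:15–19:12 = 11 h 57 min; less 30 min break → 11 h 27 min
Sat: 08:57–16:25 = 7 h 28 min; less 30 min break → 6 h 58 min
Total worked: 38 h 44 min = 2324 min.
Regular 38 h 44 min = 2324 min at $14.50/h; overtime 0 h 0 min = 0 min at $21.75/h.
Pay = (2324 × $14.50 + 0 × $21.75) ÷ 60 = $561.63.

$561.63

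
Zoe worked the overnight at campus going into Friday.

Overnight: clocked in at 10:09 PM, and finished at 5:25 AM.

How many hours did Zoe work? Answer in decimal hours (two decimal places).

Overnight: 10:09 PM → midnight = 1 h 51 min; midnight → 5:25 AM = 5 h 25 min; span 7 h 16 min

7.27 hours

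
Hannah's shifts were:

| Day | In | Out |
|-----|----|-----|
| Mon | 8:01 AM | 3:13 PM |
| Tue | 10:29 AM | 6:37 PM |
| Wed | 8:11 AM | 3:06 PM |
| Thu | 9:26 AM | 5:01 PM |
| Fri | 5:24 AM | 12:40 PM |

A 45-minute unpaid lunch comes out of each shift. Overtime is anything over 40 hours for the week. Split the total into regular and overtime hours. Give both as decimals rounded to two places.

Mon: 8:01 AM–3:13 PM = 7 h 12 min; less 45 min break → 6 h 27 min
Tue: 10:29 AM–6:37 PM = 8 h 8 min; less 45 min break → 7 h 23 min
Wed: 8:11 AM–3:06 PM = 6 h 55 min; less 45 min break → 6 h 10 min
Thu: 9:26 AM–5:01 PM = 7 h 35 min; less 45 min break → 6 h 50 min
Fri: 5:24 AM–12:40 PM = 7 h 16 min; less 45 min break → 6 h 31 min
Total worked: 33 h 21 min = 33.35 h.
Threshold 40 h → overtime 0 h 0 min, regular 33 h 21 min.

Regular 33.35 hours, overtime 0.00 hours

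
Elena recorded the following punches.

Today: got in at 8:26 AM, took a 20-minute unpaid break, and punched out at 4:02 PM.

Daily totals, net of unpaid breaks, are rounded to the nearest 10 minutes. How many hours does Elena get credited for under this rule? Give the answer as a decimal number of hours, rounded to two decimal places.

7.33 hours

Today: 8:26 AM–4:02 PM = 7 h 36 min − 20 min = 7 h 16 min → rounds to 7 h 20 min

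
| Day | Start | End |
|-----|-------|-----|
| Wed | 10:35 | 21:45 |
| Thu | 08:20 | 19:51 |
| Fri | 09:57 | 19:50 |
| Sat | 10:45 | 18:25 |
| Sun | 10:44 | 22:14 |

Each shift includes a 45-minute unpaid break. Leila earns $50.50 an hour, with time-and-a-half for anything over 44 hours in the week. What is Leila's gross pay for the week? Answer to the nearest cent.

$2523.74

Wed: 10:35–21:45 = 11 h 10 min; less 45 min break → 10 h 25 min
Thu: 08:20–19:51 = 11 h 31 min; less 45 min break → 10 h 46 min
Fri: 09:57–19:50 = 9 h 53 min; less 45 min break → 9 h 8 min
Sat: 10:45–18:25 = 7 h 40 min; less 45 min break → 6 h 55 min
Sun: 10:44–22:14 = 11 h 30 min; less 45 min break → 10 h 45 min
Total worked: 47 h 59 min = 2879 min.
Regular 44 h 0 min = 2640 min at $50.50/h; overtime 3 h 59 min = 239 min at $75.75/h.
Pay = (2640 × $50.50 + 239 × $75.75) ÷ 60 = $2523.74.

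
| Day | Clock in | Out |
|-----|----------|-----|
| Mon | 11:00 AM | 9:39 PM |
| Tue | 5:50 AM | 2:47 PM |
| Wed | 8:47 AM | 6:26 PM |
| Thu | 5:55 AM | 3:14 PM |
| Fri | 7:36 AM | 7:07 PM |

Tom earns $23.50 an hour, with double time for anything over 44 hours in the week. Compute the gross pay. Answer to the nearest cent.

$1319.92

Mon: 11:00 AM–9:39 PM = 10 h 39 min
Tue: 5:50 AM–2:47 PM = 8 h 57 min
Wed: 8:47 AM–6:26 PM = 9 h 39 min
Thu: 5:55 AM–3:14 PM = 9 h 19 min
Fri: 7:36 AM–7:07 PM = 11 h 31 min
Total worked: 50 h 5 min = 3005 min.
Regular 44 h 0 min = 2640 min at $23.50/h; overtime 6 h 5 min = 365 min at $47.00/h.
Pay = (2640 × $23.50 + 365 × $47.00) ÷ 60 = $1319.92.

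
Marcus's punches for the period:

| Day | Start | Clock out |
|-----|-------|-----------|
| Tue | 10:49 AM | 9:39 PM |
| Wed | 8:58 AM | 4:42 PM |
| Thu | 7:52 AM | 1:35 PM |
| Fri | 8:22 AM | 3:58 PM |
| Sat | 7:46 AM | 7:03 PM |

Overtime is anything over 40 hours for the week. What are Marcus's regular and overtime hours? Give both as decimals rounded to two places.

Regular 40.00 hours, overtime 3.17 hours

Tue: 10:49 AM–9:39 PM = 10 h 50 min
Wed: 8:58 AM–4:42 PM = 7 h 44 min
Thu: 7:52 AM–1:35 PM = 5 h 43 min
Fri: 8:22 AM–3:58 PM = 7 h 36 min
Sat: 7:46 AM–7:03 PM = 11 h 17 min
Total worked: 43 h 10 min = 43.17 h.
Threshold 40 h → overtime 3 h 10 min, regular 40 h 0 min.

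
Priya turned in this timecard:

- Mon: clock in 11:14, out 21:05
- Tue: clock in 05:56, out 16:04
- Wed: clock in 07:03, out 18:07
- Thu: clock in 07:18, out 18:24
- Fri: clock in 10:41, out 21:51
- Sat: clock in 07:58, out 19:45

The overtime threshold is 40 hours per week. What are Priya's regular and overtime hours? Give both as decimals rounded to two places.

Regular 40.00 hours, overtime 25.10 hours

Mon: 11:14–21:05 = 9 h 51 min
Tue: 05:56–16:04 = 10 h 8 min
Wed: 07:03–18:07 = 11 h 4 min
Thu: 07:18–18:24 = 11 h 6 min
Fri: 10:41–21:51 = 11 h 10 min
Sat: 07:58–19:45 = 11 h 47 min
Total worked: 65 h 6 min = 65.10 h.
Threshold 40 h → overtime 25 h 6 min, regular 40 h 0 min.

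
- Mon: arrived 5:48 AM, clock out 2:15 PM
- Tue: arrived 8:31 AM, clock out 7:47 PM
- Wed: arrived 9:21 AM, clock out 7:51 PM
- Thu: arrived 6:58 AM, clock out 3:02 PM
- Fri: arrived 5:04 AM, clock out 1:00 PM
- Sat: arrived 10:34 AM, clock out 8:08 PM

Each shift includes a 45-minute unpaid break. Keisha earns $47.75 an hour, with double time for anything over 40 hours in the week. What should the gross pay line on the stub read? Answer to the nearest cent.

$2987.56

Mon: 5:48 AM–2:15 PM = 8 h 27 min; less 45 min break → 7 h 42 min
Tue: 8:31 AM–7:47 PM = 11 h 16 min; less 45 min break → 10 h 31 min
Wed: 9:21 AM–7:51 PM = 10 h 30 min; less 45 min break → 9 h 45 min
Thu: 6:58 AM–3:02 PM = 8 h 4 min; less 45 min break → 7 h 19 min
Fri: 5:04 AM–1:00 PM = 7 h 56 min; less 45 min break → 7 h 11 min
Sat: 10:34 AM–8:08 PM = 9 h 34 min; less 45 min break → 8 h 49 min
Total worked: 51 h 17 min = 3077 min.
Regular 40 h 0 min = 2400 min at $47.75/h; overtime 11 h 17 min = 677 min at $95.50/h.
Pay = (2400 × $47.75 + 677 × $95.50) ÷ 60 = $2987.56.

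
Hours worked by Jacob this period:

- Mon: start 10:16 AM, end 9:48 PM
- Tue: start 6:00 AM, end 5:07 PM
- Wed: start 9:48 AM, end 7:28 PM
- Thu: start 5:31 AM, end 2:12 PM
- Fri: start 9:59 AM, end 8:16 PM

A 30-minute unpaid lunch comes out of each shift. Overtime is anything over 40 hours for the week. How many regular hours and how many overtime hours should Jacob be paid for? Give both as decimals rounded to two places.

Regular 40.00 hours, overtime 8.78 hours

Mon: 10:16 AM–9:48 PM = 11 h 32 min; less 30 min break → 11 h 2 min
Tue: 6:00 AM–5:07 PM = 11 h 7 min; less 30 min break → 10 h 37 min
Wed: 9:48 AM–7:28 PM = 9 h 40 min; less 30 min break → 9 h 10 min
Thu: 5:31 AM–2:12 PM = 8 h 41 min; less 30 min break → 8 h 11 min
Fri: 9:59 AM–8:16 PM = 10 h 17 min; less 30 min break → 9 h 47 min
Total worked: 48 h 47 min = 48.78 h.
Threshold 40 h → overtime 8 h 47 min, regular 40 h 0 min.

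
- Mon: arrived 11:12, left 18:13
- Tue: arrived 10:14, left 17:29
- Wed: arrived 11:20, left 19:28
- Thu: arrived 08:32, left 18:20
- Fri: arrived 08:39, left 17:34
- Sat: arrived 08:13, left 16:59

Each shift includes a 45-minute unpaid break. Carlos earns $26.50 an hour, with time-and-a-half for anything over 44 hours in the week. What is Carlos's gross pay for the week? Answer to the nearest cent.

$1220.99

Mon: 11:12–18:13 = 7 h 1 min; less 45 min break → 6 h 16 min
Tue: 10:14–17:29 = 7 h 15 min; less 45 min break → 6 h 30 min
Wed: 11:20–19:28 = 8 h 8 min; less 45 min break → 7 h 23 min
Thu: 08:32–18:20 = 9 h 48 min; less 45 min break → 9 h 3 min
Fri: 08:39–17:34 = 8 h 55 min; less 45 min break → 8 h 10 min
Sat: 08:13–16:59 = 8 h 46 min; less 45 min break → 8 h 1 min
Total worked: 45 h 23 min = 2723 min.
Regular 44 h 0 min = 2640 min at $26.50/h; overtime 1 h 23 min = 83 min at $39.75/h.
Pay = (2640 × $26.50 + 83 × $39.75) ÷ 60 = $1220.99.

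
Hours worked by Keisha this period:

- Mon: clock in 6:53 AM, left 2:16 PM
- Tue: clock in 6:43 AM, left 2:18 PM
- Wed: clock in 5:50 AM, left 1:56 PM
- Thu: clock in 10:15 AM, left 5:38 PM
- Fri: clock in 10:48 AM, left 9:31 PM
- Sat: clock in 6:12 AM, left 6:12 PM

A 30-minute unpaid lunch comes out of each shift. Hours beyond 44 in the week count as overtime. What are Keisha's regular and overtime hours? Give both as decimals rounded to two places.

Regular 44.00 hours, overtime 6.17 hours

Mon: 6:53 AM–2:16 PM = 7 h 23 min; less 30 min break → 6 h 53 min
Tue: 6:43 AM–2:18 PM = 7 h 35 min; less 30 min break → 7 h 5 min
Wed: 5:50 AM–1:56 PM = 8 h 6 min; less 30 min break → 7 h 36 min
Thu: 10:15 AM–5:38 PM = 7 h 23 min; less 30 min break → 6 h 53 min
Fri: 10:48 AM–9:31 PM = 10 h 43 min; less 30 min break → 10 h 13 min
Sat: 6:12 AM–6:12 PM = 12 h 0 min; less 30 min break → 11 h 30 min
Total worked: 50 h 10 min = 50.17 h.
Threshold 44 h → overtime 6 h 10 min, regular 44 h 0 min.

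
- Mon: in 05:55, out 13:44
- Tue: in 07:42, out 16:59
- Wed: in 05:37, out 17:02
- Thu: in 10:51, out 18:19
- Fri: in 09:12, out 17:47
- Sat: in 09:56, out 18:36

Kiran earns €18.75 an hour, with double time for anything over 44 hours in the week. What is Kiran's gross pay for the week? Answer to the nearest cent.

Mon: 05:55–13:44 = 7 h 49 min
Tue: 07:42–16:59 = 9 h 17 min
Wed: 05:37–17:02 = 11 h 25 min
Thu: 10:51–18:19 = 7 h 28 min
Fri: 09:12–17:47 = 8 h 35 min
Sat: 09:56–18:36 = 8 h 40 min
Total worked: 53 h 14 min = 3194 min.
Regular 44 h 0 min = 2640 min at €18.75/h; overtime 9 h 14 min = 554 min at €37.50/h.
Pay = (2640 × €18.75 + 554 × €37.50) ÷ 60 = €1171.25.

€1171.25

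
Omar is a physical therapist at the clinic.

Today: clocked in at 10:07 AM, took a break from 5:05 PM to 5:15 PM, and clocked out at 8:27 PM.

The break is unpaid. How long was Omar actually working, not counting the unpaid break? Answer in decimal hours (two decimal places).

10.17 hours

Today: 10:07 AM–8:27 PM = 10 h 20 min; less 10 min break → 10 h 10 min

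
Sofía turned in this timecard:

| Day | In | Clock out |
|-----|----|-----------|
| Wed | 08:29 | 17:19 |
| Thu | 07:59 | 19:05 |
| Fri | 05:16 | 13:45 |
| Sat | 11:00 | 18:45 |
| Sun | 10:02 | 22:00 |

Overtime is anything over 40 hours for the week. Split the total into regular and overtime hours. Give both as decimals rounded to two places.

Wed: 08:29–17:19 = 8 h 50 min
Thu: 07:59–19:05 = 11 h 6 min
Fri: 05:16–13:45 = 8 h 29 min
Sat: 11:00–18:45 = 7 h 45 min
Sun: 10:02–22:00 = 11 h 58 min
Total worked: 48 h 8 min = 48.13 h.
Threshold 40 h → overtime 8 h 8 min, regular 40 h 0 min.

Regular 40.00 hours, overtime 8.13 hours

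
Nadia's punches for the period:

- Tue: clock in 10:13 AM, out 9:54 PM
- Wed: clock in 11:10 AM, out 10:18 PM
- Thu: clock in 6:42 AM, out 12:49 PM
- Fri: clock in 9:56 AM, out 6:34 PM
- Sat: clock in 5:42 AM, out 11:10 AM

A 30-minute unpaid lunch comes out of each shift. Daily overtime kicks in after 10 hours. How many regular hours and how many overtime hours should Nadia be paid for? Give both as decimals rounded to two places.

Tue: 10:13 AM–9:54 PM = 11 h 41 min; less 30 min break → 11 h 11 min
Wed: 11:10 AM–10:18 PM = 11 h 8 min; less 30 min break → 10 h 38 min
Thu: 6:42 AM–12:49 PM = 6 h 7 min; less 30 min break → 5 h 37 min
Fri: 9:56 AM–6:34 PM = 8 h 38 min; less 30 min break → 8 h 8 min
Sat: 5:42 AM–11:10 AM = 5 h 28 min; less 30 min break → 4 h 58 min
Tue reg 10 h 0 min / OT 1 h 11 min; Wed reg 10 h 0 min / OT 0 h 38 min; Thu reg 5 h 37 min / OT 0 h 0 min; Fri reg 8 h 8 min / OT 0 h 0 min; Sat reg 4 h 58 min / OT 0 h 0 min.
Totals: regular 38 h 43 min, overtime 1 h 49 min.

Regular 38.72 hours, overtime 1.82 hours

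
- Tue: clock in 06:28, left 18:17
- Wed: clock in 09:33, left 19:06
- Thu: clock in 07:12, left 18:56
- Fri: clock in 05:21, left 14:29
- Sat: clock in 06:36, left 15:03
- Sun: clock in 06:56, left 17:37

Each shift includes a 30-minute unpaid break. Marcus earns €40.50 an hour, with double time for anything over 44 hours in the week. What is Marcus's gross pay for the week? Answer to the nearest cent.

Tue: 06:28–18:17 = 11 h 49 min; less 30 min break → 11 h 19 min
Wed: 09:33–19:06 = 9 h 33 min; less 30 min break → 9 h 3 min
Thu: 07:12–18:56 = 11 h 44 min; less 30 min break → 11 h 14 min
Fri: 05:21–14:29 = 9 h 8 min; less 30 min break → 8 h 38 min
Sat: 06:36–15:03 = 8 h 27 min; less 30 min break → 7 h 57 min
Sun: 06:56–17:37 = 10 h 41 min; less 30 min break → 10 h 11 min
Total worked: 58 h 22 min = 3502 min.
Regular 44 h 0 min = 2640 min at €40.50/h; overtime 14 h 22 min = 862 min at €81.00/h.
Pay = (2640 × €40.50 + 862 × €81.00) ÷ 60 = €2945.70.

€2945.70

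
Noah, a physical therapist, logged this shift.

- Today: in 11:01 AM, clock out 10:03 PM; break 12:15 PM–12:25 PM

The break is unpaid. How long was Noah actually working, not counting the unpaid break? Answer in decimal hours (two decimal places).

Today: 11:01 AM–10:03 PM = 11 h 2 min; less 10 min break → 10 h 52 min

10.87 hours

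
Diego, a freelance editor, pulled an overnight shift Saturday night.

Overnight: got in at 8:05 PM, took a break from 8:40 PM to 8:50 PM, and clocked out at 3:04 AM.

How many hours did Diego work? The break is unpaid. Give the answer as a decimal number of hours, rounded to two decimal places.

Overnight: 8:05 PM → midnight = 3 h 55 min; midnight → 3:04 AM = 3 h 4 min; span 6 h 59 min; less 10 min break → 6 h 49 min

6.82 hours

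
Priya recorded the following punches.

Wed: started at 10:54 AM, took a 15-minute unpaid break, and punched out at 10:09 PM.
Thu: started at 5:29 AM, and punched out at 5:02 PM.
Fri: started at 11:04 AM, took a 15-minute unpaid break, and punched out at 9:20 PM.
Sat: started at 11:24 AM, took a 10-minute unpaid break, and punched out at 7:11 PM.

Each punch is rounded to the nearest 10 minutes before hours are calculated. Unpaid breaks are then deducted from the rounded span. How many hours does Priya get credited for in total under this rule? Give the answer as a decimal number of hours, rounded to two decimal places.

40.33 hours

Wed: in 10:54 AM→10:50 AM, out 10:09 PM→10:10 PM; 11 h 20 min − 15 min = 11 h 5 min
Thu: in 5:29 AM→5:30 AM, out 5:02 PM→5:00 PM; 11 h 30 min
Fri: in 11:04 AM→11:00 AM, out 9:20 PM→9:20 PM; 10 h 20 min − 15 min = 10 h 5 min
Sat: in 11:24 AM→11:20 AM, out 7:11 PM→7:10 PM; 7 h 50 min − 10 min = 7 h 40 min
Total credited: 40 h 20 min.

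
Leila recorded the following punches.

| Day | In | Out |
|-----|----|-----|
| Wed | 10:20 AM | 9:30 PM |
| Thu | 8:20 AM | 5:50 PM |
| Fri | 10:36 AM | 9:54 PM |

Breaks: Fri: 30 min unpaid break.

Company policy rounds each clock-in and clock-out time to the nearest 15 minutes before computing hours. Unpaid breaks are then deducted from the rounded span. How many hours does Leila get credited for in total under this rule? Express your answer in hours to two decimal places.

Wed: in 10:20 AM→10:15 AM, out 9:30 PM→9:30 PM; 11 h 15 min
Thu: in 8:20 AM→8:15 AM, out 5:50 PM→5:45 PM; 9 h 30 min
Fri: in 10:36 AM→10:30 AM, out 9:54 PM→10:00 PM; 11 h 30 min − 30 min = 11 h 0 min
Total credited: 31 h 45 min.

31.75 hours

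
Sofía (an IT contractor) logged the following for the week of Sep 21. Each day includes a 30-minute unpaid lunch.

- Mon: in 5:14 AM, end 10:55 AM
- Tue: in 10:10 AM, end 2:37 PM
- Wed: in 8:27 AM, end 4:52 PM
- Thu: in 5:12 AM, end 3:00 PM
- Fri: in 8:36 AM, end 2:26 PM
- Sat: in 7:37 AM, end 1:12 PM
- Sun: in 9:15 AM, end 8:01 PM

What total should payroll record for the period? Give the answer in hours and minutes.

47 h 2 min

Mon: 5:14 AM–10:55 AM = 5 h 41 min; less 30 min break → 5 h 11 min
Tue: 10:10 AM–2:37 PM = 4 h 27 min; less 30 min break → 3 h 57 min
Wed: 8:27 AM–4:52 PM = 8 h 25 min; less 30 min break → 7 h 55 min
Thu: 5:12 AM–3:00 PM = 9 h 48 min; less 30 min break → 9 h 18 min
Fri: 8:36 AM–2:26 PM = 5 h 50 min; less 30 min break → 5 h 20 min
Sat: 7:37 AM–1:12 PM = 5 h 35 min; less 30 min break → 5 h 5 min
Sun: 9:15 AM–8:01 PM = 10 h 46 min; less 30 min break → 10 h 16 min
Total: 5 h 11 min + 3 h 57 min + 7 h 55 min + 9 h 18 min + 5 h 20 min + 5 h 5 min + 10 h 16 min = 47 h 2 min.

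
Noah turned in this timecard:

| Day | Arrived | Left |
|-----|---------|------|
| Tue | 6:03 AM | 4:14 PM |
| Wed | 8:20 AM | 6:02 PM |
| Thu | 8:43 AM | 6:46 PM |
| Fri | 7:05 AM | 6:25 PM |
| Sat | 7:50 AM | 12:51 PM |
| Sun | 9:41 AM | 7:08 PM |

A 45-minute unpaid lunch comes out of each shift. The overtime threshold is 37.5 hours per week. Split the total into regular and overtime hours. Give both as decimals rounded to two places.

Tue: 6:03 AM–4:14 PM = 10 h 11 min; less 45 min break → 9 h 26 min
Wed: 8:20 AM–6:02 PM = 9 h 42 min; less 45 min break → 8 h 57 min
Thu: 8:43 AM–6:46 PM = 10 h 3 min; less 45 min break → 9 h 18 min
Fri: 7:05 AM–6:25 PM = 11 h 20 min; less 45 min break → 10 h 35 min
Sat: 7:50 AM–12:51 PM = 5 h 1 min; less 45 min break → 4 h 16 min
Sun: 9:41 AM–7:08 PM = 9 h 27 min; less 45 min break → 8 h 42 min
Total worked: 51 h 14 min = 51.23 h.
Threshold 37.5 h → overtime 13 h 44 min, regular 37 h 30 min.

Regular 37.50 hours, overtime 13.73 hours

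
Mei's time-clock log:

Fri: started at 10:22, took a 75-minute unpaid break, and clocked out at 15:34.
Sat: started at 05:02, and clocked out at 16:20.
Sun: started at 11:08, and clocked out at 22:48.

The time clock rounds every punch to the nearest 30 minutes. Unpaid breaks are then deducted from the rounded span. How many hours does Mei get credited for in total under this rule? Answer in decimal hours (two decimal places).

27.25 hours

Fri: in 10:22→10:30, out 15:34→15:30; 5 h 0 min − 75 min = 3 h 45 min
Sat: in 05:02→05:00, out 16:20→16:30; 11 h 30 min
Sun: in 11:08→11:00, out 22:48→23:00; 12 h 0 min
Total credited: 27 h 15 min.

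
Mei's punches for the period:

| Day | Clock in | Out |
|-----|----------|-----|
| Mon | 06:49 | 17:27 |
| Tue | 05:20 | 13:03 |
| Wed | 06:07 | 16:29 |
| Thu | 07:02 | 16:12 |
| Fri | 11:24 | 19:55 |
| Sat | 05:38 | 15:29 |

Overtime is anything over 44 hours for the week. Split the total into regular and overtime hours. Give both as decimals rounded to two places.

Regular 44.00 hours, overtime 12.25 hours

Mon: 06:49–17:27 = 10 h 38 min
Tue: 05:20–13:03 = 7 h 43 min
Wed: 06:07–16:29 = 10 h 22 min
Thu: 07:02–16:12 = 9 h 10 min
Fri: 11:24–19:55 = 8 h 31 min
Sat: 05:38–15:29 = 9 h 51 min
Total worked: 56 h 15 min = 56.25 h.
Threshold 44 h → overtime 12 h 15 min, regular 44 h 0 min.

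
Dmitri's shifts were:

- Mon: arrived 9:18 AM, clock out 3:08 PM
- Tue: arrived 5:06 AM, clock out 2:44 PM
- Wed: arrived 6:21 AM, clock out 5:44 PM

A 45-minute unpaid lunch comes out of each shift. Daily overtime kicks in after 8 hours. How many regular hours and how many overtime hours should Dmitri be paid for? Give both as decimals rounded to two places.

Mon: 9:18 AM–3:08 PM = 5 h 50 min; less 45 min break → 5 h 5 min
Tue: 5:06 AM–2:44 PM = 9 h 38 min; less 45 min break → 8 h 53 min
Wed: 6:21 AM–5:44 PM = 11 h 23 min; less 45 min break → 10 h 38 min
Mon reg 5 h 5 min / OT 0 h 0 min; Tue reg 8 h 0 min / OT 0 h 53 min; Wed reg 8 h 0 min / OT 2 h 38 min.
Totals: regular 21 h 5 min, overtime 3 h 31 min.

Regular 21.08 hours, overtime 3.52 hours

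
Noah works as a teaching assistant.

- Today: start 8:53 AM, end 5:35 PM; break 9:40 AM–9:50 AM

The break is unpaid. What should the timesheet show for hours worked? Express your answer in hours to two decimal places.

Today: 8:53 AM–5:35 PM = 8 h 42 min; less 10 min break → 8 h 32 min

8.53 hours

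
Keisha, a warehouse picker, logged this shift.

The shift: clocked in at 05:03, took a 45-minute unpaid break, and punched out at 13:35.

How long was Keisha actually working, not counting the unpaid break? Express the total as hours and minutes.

The shift: 05:03–13:35 = 8 h 32 min; less 45 min break → 7 h 47 min

7 h 47 min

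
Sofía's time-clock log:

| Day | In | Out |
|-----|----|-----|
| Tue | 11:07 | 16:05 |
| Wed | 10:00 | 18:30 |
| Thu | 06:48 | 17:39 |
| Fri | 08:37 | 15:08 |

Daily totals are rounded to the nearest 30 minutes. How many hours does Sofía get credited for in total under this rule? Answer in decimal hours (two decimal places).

31.00 hours

Tue: 11:07–16:05 = 4 h 58 min → rounds to 5 h 0 min
Wed: 10:00–18:30 = 8 h 30 min → rounds to 8 h 30 min
Thu: 06:48–17:39 = 10 h 51 min → rounds to 11 h 0 min
Fri: 08:37–15:08 = 6 h 31 min → rounds to 6 h 30 min
Total credited: 31 h 0 min.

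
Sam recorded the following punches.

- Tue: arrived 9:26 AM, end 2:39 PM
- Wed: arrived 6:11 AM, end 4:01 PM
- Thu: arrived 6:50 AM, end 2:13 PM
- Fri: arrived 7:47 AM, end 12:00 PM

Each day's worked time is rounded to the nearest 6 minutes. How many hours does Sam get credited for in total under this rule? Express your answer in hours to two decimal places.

Tue: 9:26 AM–2:39 PM = 5 h 13 min → rounds to 5 h 12 min
Wed: 6:11 AM–4:01 PM = 9 h 50 min → rounds to 9 h 48 min
Thu: 6:50 AM–2:13 PM = 7 h 23 min → rounds to 7 h 24 min
Fri: 7:47 AM–12:00 PM = 4 h 13 min → rounds to 4 h 12 min
Total credited: 26 h 36 min.

26.60 hours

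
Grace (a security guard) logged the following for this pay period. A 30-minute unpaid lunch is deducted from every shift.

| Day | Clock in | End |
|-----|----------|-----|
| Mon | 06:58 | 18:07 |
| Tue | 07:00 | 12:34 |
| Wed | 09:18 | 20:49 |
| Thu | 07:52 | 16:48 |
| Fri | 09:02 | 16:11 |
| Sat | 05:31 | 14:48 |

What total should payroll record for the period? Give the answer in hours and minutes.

Mon: 06:58–18:07 = 11 h 9 min; less 30 min break → 10 h 39 min
Tue: 07:00–12:34 = 5 h 34 min; less 30 min break → 5 h 4 min
Wed: 09:18–20:49 = 11 h 31 min; less 30 min break → 11 h 1 min
Thu: 07:52–16:48 = 8 h 56 min; less 30 min break → 8 h 26 min
Fri: 09:02–16:11 = 7 h 9 min; less 30 min break → 6 h 39 min
Sat: 05:31–14:48 = 9 h 17 min; less 30 min break → 8 h 47 min
Total: 10 h 39 min + 5 h 4 min + 11 h 1 min + 8 h 26 min + 6 h 39 min + 8 h 47 min = 50 h 36 min.

50 h 36 min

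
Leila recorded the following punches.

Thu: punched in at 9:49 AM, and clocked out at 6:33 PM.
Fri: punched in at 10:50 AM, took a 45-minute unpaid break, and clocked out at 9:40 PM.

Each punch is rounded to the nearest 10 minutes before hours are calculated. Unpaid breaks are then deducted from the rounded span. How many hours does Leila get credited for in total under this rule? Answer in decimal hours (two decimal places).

18.75 hours

Thu: in 9:49 AM→9:50 AM, out 6:33 PM→6:30 PM; 8 h 40 min
Fri: in 10:50 AM→10:50 AM, out 9:40 PM→9:40 PM; 10 h 50 min − 45 min = 10 h 5 min
Total credited: 18 h 45 min.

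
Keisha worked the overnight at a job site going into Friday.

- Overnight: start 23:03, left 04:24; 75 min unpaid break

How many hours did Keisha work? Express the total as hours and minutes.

4 h 6 min

Overnight: 23:03 → midnight = 0 h 57 min; midnight → 04:24 = 4 h 24 min; span 5 h 21 min; less 75 min break → 4 h 6 min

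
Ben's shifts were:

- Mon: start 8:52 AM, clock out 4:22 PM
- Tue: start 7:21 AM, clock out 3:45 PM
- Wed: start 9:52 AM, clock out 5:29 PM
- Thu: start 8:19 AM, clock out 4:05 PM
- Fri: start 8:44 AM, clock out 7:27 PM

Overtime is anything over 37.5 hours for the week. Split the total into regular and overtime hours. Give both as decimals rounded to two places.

Regular 37.50 hours, overtime 4.50 hours

Mon: 8:52 AM–4:22 PM = 7 h 30 min
Tue: 7:21 AM–3:45 PM = 8 h 24 min
Wed: 9:52 AM–5:29 PM = 7 h 37 min
Thu: 8:19 AM–4:05 PM = 7 h 46 min
Fri: 8:44 AM–7:27 PM = 10 h 43 min
Total worked: 42 h 0 min = 42.00 h.
Threshold 37.5 h → overtime 4 h 30 min, regular 37 h 30 min.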